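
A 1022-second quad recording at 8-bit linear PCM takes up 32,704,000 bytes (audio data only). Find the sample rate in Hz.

8,000 Hz

Bytes = sample_rate × seconds × bytes_per_sample × channels.
sample_rate = 32,704,000 / (1,022 × 1 × 4) = 32,704,000 / 4,088 = 8,000 Hz.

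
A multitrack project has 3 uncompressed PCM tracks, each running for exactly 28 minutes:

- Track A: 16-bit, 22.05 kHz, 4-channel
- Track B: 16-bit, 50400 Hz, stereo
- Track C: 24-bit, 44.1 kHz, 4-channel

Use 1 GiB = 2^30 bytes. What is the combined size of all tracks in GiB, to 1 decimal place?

exactly 28 minutes = 1,680 s.
Track A: 22,050 × 1,680 × 2 × 4 = 296,352,000 bytes.
Track B: 50,400 × 1,680 × 2 × 2 = 338,688,000 bytes.
Track C: 44,100 × 1,680 × 3 × 4 = 889,056,000 bytes.
Total = 1,524,096,000 bytes = 1.4 GiB.

1.4 GiB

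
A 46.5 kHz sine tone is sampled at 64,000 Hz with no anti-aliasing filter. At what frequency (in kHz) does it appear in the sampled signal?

Nyquist = 64,000/2 = 32,000 Hz; 46,500 Hz exceeds it.
Alias = |46,500 − 1×64,000| = |46,500 − 64,000| = 17,500 Hz = 17.5 kHz.

17.5 kHz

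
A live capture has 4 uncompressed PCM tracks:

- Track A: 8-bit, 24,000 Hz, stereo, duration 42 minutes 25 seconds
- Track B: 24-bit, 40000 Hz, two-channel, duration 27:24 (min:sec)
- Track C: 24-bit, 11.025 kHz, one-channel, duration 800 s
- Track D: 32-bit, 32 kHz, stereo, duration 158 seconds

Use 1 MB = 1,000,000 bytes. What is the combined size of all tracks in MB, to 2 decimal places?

583.63 MB

Track A: 42 minutes 25 seconds = 2,545 s; 24,000 × 2,545 × 1 × 2 = 122,160,000 bytes.
Track B: 27:24 (min:sec) = 1,644 s; 40,000 × 1,644 × 3 × 2 = 394,560,000 bytes.
Track C: 11,025 × 800 × 3 × 1 = 26,460,000 bytes.
Track D: 32,000 × 158 × 4 × 2 = 40,448,000 bytes.
Total = 583,628,000 bytes = 583.63 MB.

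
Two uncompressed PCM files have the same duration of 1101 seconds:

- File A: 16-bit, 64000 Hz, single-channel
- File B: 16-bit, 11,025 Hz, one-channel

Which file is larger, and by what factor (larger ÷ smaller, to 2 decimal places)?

File A: 64,000 × 2 × 1 = 128,000 bytes/s.
File B: 11,025 × 2 × 1 = 22,050 bytes/s.
File A is larger; ratio = 140,928,000 / 24,277,050 = 5.80.

File A, by a factor of 5.80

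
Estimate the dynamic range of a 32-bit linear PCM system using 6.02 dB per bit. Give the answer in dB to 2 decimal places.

192.64 dB

32 × 6.02 = 192.64 dB.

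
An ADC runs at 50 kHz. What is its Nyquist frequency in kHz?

Nyquist frequency = sample rate / 2 = 50,000 / 2 = 25 kHz.

25 kHz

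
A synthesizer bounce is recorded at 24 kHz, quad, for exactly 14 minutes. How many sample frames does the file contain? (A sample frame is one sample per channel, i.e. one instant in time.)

20,160,000 sample frames

exactly 14 minutes = 840 s.
24,000 samples/s × 840 s = 20,160,000 frames.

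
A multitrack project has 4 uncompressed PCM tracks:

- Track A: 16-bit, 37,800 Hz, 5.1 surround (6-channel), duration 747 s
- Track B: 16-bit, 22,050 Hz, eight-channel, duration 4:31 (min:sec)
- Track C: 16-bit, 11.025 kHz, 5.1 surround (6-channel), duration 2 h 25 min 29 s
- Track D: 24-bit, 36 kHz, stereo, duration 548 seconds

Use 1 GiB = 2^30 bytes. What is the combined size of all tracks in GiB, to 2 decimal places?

Track A: 37,800 × 747 × 2 × 6 = 338,839,200 bytes.
Track B: 4:31 (min:sec) = 271 s; 22,050 × 271 × 2 × 8 = 95,608,800 bytes.
Track C: 2 h 25 min 29 s = 8,729 s; 11,025 × 8,729 × 2 × 6 = 1,154,846,700 bytes.
Track D: 36,000 × 548 × 3 × 2 = 118,368,000 bytes.
Total = 1,707,662,700 bytes = 1.59 GiB.

1.59 GiB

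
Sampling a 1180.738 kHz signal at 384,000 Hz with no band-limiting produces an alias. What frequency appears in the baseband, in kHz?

28.738 kHz

Nyquist = 384,000/2 = 192,000 Hz; 1,180,738 Hz exceeds it.
Alias = |1,180,738 − 3×384,000| = |1,180,738 − 1,152,000| = 28,738 Hz = 28.738 kHz.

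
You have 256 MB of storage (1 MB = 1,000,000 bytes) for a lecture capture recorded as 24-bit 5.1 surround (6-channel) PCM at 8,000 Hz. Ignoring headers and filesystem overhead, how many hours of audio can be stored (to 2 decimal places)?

0.49 hours

Uncompressed byte rate = 8,000 × 3 × 6 = 144,000 bytes/s.
Capacity = 256 × 1,000,000 = 256,000,000 bytes.
256,000,000 / 144,000 ≈ 1777.78 s → 0.49 hours.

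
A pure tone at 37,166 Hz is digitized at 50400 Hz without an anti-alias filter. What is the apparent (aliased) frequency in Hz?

Nyquist = 50,400/2 = 25,200 Hz; 37,166 Hz exceeds it.
Alias = |37,166 − 1×50,400| = |37,166 − 50,400| = 13,234 Hz.

13,234 Hz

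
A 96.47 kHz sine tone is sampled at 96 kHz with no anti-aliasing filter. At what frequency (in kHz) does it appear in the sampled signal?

Nyquist = 96,000/2 = 48,000 Hz; 96,470 Hz exceeds it.
Alias = |96,470 − 1×96,000| = |96,470 − 96,000| = 470 Hz = 0.47 kHz.

0.47 kHz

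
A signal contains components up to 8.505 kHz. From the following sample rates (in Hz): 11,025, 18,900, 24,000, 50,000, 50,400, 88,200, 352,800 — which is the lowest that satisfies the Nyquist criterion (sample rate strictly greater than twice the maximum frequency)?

Need sample rate > 2 × 8,505 = 17,010 Hz.
Lowest listed rate above 17,010 Hz is 18,900 Hz.

18,900 Hz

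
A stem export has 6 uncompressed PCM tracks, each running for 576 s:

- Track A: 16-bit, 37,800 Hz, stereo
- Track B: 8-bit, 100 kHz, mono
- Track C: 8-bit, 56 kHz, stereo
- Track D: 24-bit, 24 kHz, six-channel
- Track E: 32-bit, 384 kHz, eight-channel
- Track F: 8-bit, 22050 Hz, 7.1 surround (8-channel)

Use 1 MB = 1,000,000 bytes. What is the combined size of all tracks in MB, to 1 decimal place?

7637.5 MB

Track A: 37,800 × 576 × 2 × 2 = 87,091,200 bytes.
Track B: 100,000 × 576 × 1 × 1 = 57,600,000 bytes.
Track C: 56,000 × 576 × 1 × 2 = 64,512,000 bytes.
Track D: 24,000 × 576 × 3 × 6 = 248,832,000 bytes.
Track E: 384,000 × 576 × 4 × 8 = 7,077,888,000 bytes.
Track F: 22,050 × 576 × 1 × 8 = 101,606,400 bytes.
Total = 7,637,529,600 bytes = 7637.5 MB.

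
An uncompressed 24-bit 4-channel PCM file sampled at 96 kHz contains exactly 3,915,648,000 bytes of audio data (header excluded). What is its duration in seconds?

Byte rate = 96,000 × 3 × 4 = 1,152,000 bytes/s.
Duration = 3,915,648,000 / 1,152,000 = 3,399 s.

3,399 seconds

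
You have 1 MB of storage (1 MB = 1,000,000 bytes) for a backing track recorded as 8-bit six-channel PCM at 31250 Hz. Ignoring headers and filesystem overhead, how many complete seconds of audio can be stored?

Uncompressed byte rate = 31,250 × 1 × 6 = 187,500 bytes/s.
Capacity = 1 × 1,000,000 = 1,000,000 bytes.
1,000,000 / 187,500 ≈ 5.33 s → 5 seconds.

5 seconds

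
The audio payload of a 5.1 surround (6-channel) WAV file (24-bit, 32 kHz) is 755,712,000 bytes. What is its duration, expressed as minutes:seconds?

Byte rate = 32,000 × 3 × 6 = 576,000 bytes/s.
Duration = 755,712,000 / 576,000 = 1,312 s.
1,312 s = 21:52.

21:52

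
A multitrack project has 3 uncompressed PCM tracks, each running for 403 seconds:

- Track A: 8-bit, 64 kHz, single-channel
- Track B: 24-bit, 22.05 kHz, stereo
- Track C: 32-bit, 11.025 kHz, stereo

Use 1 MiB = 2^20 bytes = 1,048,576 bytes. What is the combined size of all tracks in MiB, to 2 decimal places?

109.34 MiB

Track A: 64,000 × 403 × 1 × 1 = 25,792,000 bytes.
Track B: 22,050 × 403 × 3 × 2 = 53,316,900 bytes.
Track C: 11,025 × 403 × 4 × 2 = 35,544,600 bytes.
Total = 114,653,500 bytes = 109.34 MiB.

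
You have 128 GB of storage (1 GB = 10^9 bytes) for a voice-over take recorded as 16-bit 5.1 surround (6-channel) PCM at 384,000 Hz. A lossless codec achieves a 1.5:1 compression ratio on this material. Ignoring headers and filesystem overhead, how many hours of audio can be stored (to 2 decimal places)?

11.57 hours

Uncompressed byte rate = 384,000 × 2 × 6 = 4,608,000 bytes/s.
After 1.5:1 compression, effective rate ≈ 3072000 bytes/s.
Capacity = 128 × 1,000,000,000 = 128,000,000,000 bytes.
128,000,000,000 / effective rate ≈ 41666.67 s → 11.57 hours.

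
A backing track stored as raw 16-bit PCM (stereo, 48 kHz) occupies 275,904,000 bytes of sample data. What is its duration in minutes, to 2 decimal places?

Byte rate = 48,000 × 2 × 2 = 192,000 bytes/s.
Duration = 275,904,000 / 192,000 = 1,437 s.
1,437 s / 60 = 23.95 minutes.

23.95 minutes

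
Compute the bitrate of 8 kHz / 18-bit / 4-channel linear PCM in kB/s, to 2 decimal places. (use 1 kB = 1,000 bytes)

72.00 kB/s

Bit rate = 8,000 × 18 × 4 = 576,000 bits/s.
576,000 / 8 = 72,000 B/s = 72.00 kB/s.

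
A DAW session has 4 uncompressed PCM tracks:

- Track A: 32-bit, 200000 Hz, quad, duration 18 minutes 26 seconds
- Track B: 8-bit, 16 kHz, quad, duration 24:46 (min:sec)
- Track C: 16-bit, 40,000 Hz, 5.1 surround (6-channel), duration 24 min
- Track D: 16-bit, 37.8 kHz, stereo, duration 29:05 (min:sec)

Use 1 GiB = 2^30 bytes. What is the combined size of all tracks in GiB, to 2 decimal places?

4.27 GiB

Track A: 18 minutes 26 seconds = 1,106 s; 200,000 × 1,106 × 4 × 4 = 3,539,200,000 bytes.
Track B: 24:46 (min:sec) = 1,486 s; 16,000 × 1,486 × 1 × 4 = 95,104,000 bytes.
Track C: 24 min = 1,440 s; 40,000 × 1,440 × 2 × 6 = 691,200,000 bytes.
Track D: 29:05 (min:sec) = 1,745 s; 37,800 × 1,745 × 2 × 2 = 263,844,000 bytes.
Total = 4,589,348,000 bytes = 4.27 GiB.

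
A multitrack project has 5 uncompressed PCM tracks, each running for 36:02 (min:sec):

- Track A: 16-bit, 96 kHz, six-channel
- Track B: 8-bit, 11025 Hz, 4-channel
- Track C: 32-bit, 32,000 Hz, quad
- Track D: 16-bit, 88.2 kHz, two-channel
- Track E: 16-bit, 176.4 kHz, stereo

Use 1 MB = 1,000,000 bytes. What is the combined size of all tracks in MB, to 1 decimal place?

5981.2 MB

36:02 (min:sec) = 2,162 s.
Track A: 96,000 × 2,162 × 2 × 6 = 2,490,624,000 bytes.
Track B: 11,025 × 2,162 × 1 × 4 = 95,344,200 bytes.
Track C: 32,000 × 2,162 × 4 × 4 = 1,106,944,000 bytes.
Track D: 88,200 × 2,162 × 2 × 2 = 762,753,600 bytes.
Track E: 176,400 × 2,162 × 2 × 2 = 1,525,507,200 bytes.
Total = 5,981,173,000 bytes = 5981.2 MB.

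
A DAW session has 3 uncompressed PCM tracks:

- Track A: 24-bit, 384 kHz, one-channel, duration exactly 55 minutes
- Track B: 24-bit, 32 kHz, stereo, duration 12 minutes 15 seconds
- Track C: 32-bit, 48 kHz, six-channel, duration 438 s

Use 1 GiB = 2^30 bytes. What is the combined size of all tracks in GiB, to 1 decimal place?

4.1 GiB

Track A: exactly 55 minutes = 3,300 s; 384,000 × 3,300 × 3 × 1 = 3,801,600,000 bytes.
Track B: 12 minutes 15 seconds = 735 s; 32,000 × 735 × 3 × 2 = 141,120,000 bytes.
Track C: 48,000 × 438 × 4 × 6 = 504,576,000 bytes.
Total = 4,447,296,000 bytes = 4.1 GiB.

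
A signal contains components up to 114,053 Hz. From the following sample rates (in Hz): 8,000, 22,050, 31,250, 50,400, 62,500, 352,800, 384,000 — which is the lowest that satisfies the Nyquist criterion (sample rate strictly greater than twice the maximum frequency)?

352,800 Hz

Need sample rate > 2 × 114,053 = 228,106 Hz.
Lowest listed rate above 228,106 Hz is 352,800 Hz.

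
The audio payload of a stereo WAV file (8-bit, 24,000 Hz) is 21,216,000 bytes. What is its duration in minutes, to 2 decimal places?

7.37 minutes

Byte rate = 24,000 × 1 × 2 = 48,000 bytes/s.
Duration = 21,216,000 / 48,000 = 442 s.
442 s / 60 = 7.37 minutes.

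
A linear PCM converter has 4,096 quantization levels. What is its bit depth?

12 bits

log2(4,096) = 12.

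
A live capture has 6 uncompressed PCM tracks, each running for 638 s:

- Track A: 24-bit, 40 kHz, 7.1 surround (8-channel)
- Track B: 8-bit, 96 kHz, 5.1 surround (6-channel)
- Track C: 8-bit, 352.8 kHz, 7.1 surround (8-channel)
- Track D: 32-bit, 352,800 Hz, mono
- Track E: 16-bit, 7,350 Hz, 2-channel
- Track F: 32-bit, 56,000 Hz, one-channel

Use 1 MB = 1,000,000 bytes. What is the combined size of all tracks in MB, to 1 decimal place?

3842.7 MB

Track A: 40,000 × 638 × 3 × 8 = 612,480,000 bytes.
Track B: 96,000 × 638 × 1 × 6 = 367,488,000 bytes.
Track C: 352,800 × 638 × 1 × 8 = 1,800,691,200 bytes.
Track D: 352,800 × 638 × 4 × 1 = 900,345,600 bytes.
Track E: 7,350 × 638 × 2 × 2 = 18,757,200 bytes.
Track F: 56,000 × 638 × 4 × 1 = 142,912,000 bytes.
Total = 3,842,674,000 bytes = 3842.7 MB.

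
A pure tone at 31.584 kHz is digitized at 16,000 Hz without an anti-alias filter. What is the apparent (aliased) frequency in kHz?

0.416 kHz

Nyquist = 16,000/2 = 8,000 Hz; 31,584 Hz exceeds it.
Alias = |31,584 − 2×16,000| = |31,584 − 32,000| = 416 Hz = 0.416 kHz.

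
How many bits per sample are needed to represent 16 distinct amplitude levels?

4 bits

log2(16) = 4.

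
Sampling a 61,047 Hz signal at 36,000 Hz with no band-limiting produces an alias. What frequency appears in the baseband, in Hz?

Nyquist = 36,000/2 = 18,000 Hz; 61,047 Hz exceeds it.
Alias = |61,047 − 2×36,000| = |61,047 − 72,000| = 10,953 Hz.

10,953 Hz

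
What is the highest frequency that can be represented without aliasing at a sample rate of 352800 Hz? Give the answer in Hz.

176,400 Hz

Nyquist frequency = sample rate / 2 = 352,800 / 2 = 176,400 Hz.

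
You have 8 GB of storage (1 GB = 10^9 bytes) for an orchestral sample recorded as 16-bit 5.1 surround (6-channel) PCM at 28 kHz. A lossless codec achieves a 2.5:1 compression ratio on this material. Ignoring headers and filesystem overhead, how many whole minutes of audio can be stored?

Uncompressed byte rate = 28,000 × 2 × 6 = 336,000 bytes/s.
After 2.5:1 compression, effective rate ≈ 134400 bytes/s.
Capacity = 8 × 1,000,000,000 = 8,000,000,000 bytes.
8,000,000,000 / effective rate ≈ 59523.81 s → 992 minutes.

992 minutes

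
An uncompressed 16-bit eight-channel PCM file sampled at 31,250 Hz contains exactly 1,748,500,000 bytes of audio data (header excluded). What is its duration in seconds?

Byte rate = 31,250 × 2 × 8 = 500,000 bytes/s.
Duration = 1,748,500,000 / 500,000 = 3,497 s.

3,497 seconds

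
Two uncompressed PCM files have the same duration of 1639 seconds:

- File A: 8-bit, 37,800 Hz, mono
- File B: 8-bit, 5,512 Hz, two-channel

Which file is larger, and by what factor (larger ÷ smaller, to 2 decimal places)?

File A, by a factor of 3.43

File A: 37,800 × 1 × 1 = 37,800 bytes/s.
File B: 5,512 × 1 × 2 = 11,024 bytes/s.
File A is larger; ratio = 61,954,200 / 18,068,336 = 3.43.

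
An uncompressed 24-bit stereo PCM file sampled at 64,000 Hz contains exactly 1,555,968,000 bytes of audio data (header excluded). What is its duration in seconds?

Byte rate = 64,000 × 3 × 2 = 384,000 bytes/s.
Duration = 1,555,968,000 / 384,000 = 4,052 s.

4,052 seconds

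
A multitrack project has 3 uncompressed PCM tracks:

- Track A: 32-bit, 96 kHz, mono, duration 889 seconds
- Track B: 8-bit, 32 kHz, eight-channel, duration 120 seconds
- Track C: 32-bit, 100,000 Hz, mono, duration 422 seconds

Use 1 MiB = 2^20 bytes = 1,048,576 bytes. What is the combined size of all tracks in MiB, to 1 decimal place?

Track A: 96,000 × 889 × 4 × 1 = 341,376,000 bytes.
Track B: 32,000 × 120 × 1 × 8 = 30,720,000 bytes.
Track C: 100,000 × 422 × 4 × 1 = 168,800,000 bytes.
Total = 540,896,000 bytes = 515.8 MiB.

515.8 MiB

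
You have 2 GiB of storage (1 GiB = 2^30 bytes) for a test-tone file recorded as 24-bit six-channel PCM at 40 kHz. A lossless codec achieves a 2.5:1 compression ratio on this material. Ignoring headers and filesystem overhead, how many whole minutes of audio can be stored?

124 minutes

Uncompressed byte rate = 40,000 × 3 × 6 = 720,000 bytes/s.
After 2.5:1 compression, effective rate ≈ 288000 bytes/s.
Capacity = 2 × 1,073,741,824 = 2,147,483,648 bytes.
2,147,483,648 / effective rate ≈ 7456.54 s → 124 minutes.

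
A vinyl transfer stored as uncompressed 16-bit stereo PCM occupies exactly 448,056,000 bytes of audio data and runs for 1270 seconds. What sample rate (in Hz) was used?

Bytes = sample_rate × seconds × bytes_per_sample × channels.
sample_rate = 448,056,000 / (1,270 × 2 × 2) = 448,056,000 / 5,080 = 88,200 Hz.

88,200 Hz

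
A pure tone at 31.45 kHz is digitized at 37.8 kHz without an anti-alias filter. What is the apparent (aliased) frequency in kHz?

6.35 kHz

Nyquist = 37,800/2 = 18,900 Hz; 31,450 Hz exceeds it.
Alias = |31,450 − 1×37,800| = |31,450 − 37,800| = 6,350 Hz = 6.35 kHz.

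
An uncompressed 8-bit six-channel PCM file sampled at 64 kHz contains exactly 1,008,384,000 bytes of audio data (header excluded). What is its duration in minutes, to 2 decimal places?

Byte rate = 64,000 × 1 × 6 = 384,000 bytes/s.
Duration = 1,008,384,000 / 384,000 = 2,626 s.
2,626 s / 60 = 43.77 minutes.

43.77 minutes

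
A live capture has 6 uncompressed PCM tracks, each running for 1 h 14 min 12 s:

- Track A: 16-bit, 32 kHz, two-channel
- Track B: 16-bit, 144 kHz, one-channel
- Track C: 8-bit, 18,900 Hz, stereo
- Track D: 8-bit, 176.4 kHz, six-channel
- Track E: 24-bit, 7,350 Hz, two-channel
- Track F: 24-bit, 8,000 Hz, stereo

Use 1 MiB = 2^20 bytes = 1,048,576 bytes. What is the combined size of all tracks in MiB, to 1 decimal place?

1 h 14 min 12 s = 4,452 s.
Track A: 32,000 × 4,452 × 2 × 2 = 569,856,000 bytes.
Track B: 144,000 × 4,452 × 2 × 1 = 1,282,176,000 bytes.
Track C: 18,900 × 4,452 × 1 × 2 = 168,285,600 bytes.
Track D: 176,400 × 4,452 × 1 × 6 = 4,711,996,800 bytes.
Track E: 7,350 × 4,452 × 3 × 2 = 196,333,200 bytes.
Track F: 8,000 × 4,452 × 3 × 2 = 213,696,000 bytes.
Total = 7,142,343,600 bytes = 6811.5 MiB.

6811.5 MiB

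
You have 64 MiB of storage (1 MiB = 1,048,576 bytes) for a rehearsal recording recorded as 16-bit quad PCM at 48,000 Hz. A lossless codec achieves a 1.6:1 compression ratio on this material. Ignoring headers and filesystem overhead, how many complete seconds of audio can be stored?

279 seconds

Uncompressed byte rate = 48,000 × 2 × 4 = 384,000 bytes/s.
After 1.6:1 compression, effective rate ≈ 240000 bytes/s.
Capacity = 64 × 1,048,576 = 67,108,864 bytes.
67,108,864 / effective rate ≈ 279.62 s → 279 seconds.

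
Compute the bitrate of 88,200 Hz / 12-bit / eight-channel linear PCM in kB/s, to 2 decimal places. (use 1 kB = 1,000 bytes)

Bit rate = 88,200 × 12 × 8 = 8,467,200 bits/s.
8,467,200 / 8 = 1,058,400 B/s = 1058.40 kB/s.

1058.40 kB/s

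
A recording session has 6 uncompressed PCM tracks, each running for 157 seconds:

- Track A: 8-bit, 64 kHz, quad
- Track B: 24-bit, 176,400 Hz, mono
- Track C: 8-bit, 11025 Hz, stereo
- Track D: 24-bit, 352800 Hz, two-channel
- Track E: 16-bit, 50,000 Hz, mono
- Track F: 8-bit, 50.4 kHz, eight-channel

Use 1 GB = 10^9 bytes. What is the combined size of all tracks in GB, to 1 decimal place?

0.5 GB

Track A: 64,000 × 157 × 1 × 4 = 40,192,000 bytes.
Track B: 176,400 × 157 × 3 × 1 = 83,084,400 bytes.
Track C: 11,025 × 157 × 1 × 2 = 3,461,850 bytes.
Track D: 352,800 × 157 × 3 × 2 = 332,337,600 bytes.
Track E: 50,000 × 157 × 2 × 1 = 15,700,000 bytes.
Track F: 50,400 × 157 × 1 × 8 = 63,302,400 bytes.
Total = 538,078,250 bytes = 0.5 GB.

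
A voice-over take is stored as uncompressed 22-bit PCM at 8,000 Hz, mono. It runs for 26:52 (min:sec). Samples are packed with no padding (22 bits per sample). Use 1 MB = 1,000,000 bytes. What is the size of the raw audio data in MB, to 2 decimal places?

Duration = 26:52 (min:sec) = 1,612 s.
Bits = 8,000 × 1,612 × 22 × 1 = 283,712,000 bits = 35,464,000 bytes.
35,464,000 / 1,000,000 = 35.46 MB.

35.46 MB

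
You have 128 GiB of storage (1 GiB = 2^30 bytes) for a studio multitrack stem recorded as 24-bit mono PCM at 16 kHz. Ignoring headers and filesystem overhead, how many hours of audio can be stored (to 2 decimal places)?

795.36 hours

Uncompressed byte rate = 16,000 × 3 × 1 = 48,000 bytes/s.
Capacity = 128 × 1,073,741,824 = 137,438,953,472 bytes.
137,438,953,472 / 48,000 ≈ 2863311.53 s → 795.36 hours.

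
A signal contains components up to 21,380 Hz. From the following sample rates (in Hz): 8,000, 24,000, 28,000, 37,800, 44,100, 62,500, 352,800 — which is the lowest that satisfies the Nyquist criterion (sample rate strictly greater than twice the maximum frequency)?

Need sample rate > 2 × 21,380 = 42,760 Hz.
Lowest listed rate above 42,760 Hz is 44,100 Hz.

44,100 Hz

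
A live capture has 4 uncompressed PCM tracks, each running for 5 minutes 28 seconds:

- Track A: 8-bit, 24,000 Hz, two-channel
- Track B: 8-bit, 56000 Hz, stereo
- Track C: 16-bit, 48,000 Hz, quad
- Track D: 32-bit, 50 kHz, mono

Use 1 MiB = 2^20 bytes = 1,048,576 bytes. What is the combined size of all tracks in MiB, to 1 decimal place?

232.7 MiB

5 minutes 28 seconds = 328 s.
Track A: 24,000 × 328 × 1 × 2 = 15,744,000 bytes.
Track B: 56,000 × 328 × 1 × 2 = 36,736,000 bytes.
Track C: 48,000 × 328 × 2 × 4 = 125,952,000 bytes.
Track D: 50,000 × 328 × 4 × 1 = 65,600,000 bytes.
Total = 244,032,000 bytes = 232.7 MiB.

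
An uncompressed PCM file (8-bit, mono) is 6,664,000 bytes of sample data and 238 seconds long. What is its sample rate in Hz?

28,000 Hz

Bytes = sample_rate × seconds × bytes_per_sample × channels.
sample_rate = 6,664,000 / (238 × 1 × 1) = 6,664,000 / 238 = 28,000 Hz.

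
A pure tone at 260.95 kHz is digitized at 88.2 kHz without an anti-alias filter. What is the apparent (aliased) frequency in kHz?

Nyquist = 88,200/2 = 44,100 Hz; 260,950 Hz exceeds it.
Alias = |260,950 − 3×88,200| = |260,950 − 264,600| = 3,650 Hz = 3.65 kHz.

3.65 kHz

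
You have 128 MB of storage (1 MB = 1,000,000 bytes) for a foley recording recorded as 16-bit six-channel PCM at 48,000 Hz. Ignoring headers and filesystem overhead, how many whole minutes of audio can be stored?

3 minutes

Uncompressed byte rate = 48,000 × 2 × 6 = 576,000 bytes/s.
Capacity = 128 × 1,000,000 = 128,000,000 bytes.
128,000,000 / 576,000 ≈ 222.22 s → 3 minutes.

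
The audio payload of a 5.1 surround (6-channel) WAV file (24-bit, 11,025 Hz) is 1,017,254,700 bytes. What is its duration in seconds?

5,126 seconds

Byte rate = 11,025 × 3 × 6 = 198,450 bytes/s.
Duration = 1,017,254,700 / 198,450 = 5,126 s.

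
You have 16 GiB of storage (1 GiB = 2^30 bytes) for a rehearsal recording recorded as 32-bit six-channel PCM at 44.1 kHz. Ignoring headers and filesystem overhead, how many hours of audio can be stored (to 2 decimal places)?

4.51 hours

Uncompressed byte rate = 44,100 × 4 × 6 = 1,058,400 bytes/s.
Capacity = 16 × 1,073,741,824 = 17,179,869,184 bytes.
17,179,869,184 / 1,058,400 ≈ 16231.92 s → 4.51 hours.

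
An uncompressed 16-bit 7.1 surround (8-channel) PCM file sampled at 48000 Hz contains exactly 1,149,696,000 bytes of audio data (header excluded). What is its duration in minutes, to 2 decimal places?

24.95 minutes

Byte rate = 48,000 × 2 × 8 = 768,000 bytes/s.
Duration = 1,149,696,000 / 768,000 = 1,497 s.
1,497 s / 60 = 24.95 minutes.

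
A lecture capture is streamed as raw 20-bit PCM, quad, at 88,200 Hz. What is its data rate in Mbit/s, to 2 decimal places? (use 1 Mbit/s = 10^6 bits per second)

Bit rate = 88,200 × 20 × 4 = 7,056,000 bits/s.
= 7.06 Mbit/s.

7.06 Mbit/s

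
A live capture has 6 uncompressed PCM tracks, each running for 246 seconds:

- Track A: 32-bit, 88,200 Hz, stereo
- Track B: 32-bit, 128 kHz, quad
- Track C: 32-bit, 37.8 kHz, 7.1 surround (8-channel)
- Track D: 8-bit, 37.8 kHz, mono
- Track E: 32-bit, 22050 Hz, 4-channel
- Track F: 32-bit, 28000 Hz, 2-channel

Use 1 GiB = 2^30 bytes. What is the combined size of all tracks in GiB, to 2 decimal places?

1.05 GiB

Track A: 88,200 × 246 × 4 × 2 = 173,577,600 bytes.
Track B: 128,000 × 246 × 4 × 4 = 503,808,000 bytes.
Track C: 37,800 × 246 × 4 × 8 = 297,561,600 bytes.
Track D: 37,800 × 246 × 1 × 1 = 9,298,800 bytes.
Track E: 22,050 × 246 × 4 × 4 = 86,788,800 bytes.
Track F: 28,000 × 246 × 4 × 2 = 55,104,000 bytes.
Total = 1,126,138,800 bytes = 1.05 GiB.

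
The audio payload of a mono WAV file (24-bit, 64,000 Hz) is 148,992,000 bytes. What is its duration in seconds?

776 seconds

Byte rate = 64,000 × 3 × 1 = 192,000 bytes/s.
Duration = 148,992,000 / 192,000 = 776 s.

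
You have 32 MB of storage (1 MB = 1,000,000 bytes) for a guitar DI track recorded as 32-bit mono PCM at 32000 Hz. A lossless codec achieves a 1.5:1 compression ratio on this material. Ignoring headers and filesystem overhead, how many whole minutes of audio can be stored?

Uncompressed byte rate = 32,000 × 4 × 1 = 128,000 bytes/s.
After 1.5:1 compression, effective rate ≈ 85333.33 bytes/s.
Capacity = 32 × 1,000,000 = 32,000,000 bytes.
32,000,000 / effective rate ≈ 375 s → 6 minutes.

6 minutes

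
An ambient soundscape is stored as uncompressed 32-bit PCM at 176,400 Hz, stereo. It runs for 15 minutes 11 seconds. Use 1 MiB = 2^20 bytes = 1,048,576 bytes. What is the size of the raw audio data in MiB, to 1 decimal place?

Duration = 15 minutes 11 seconds = 911 s.
Bytes = 176,400 samples/s × 911 s × 4 bytes/sample × 2 ch = 1,285,603,200 bytes.
1,285,603,200 / 1,048,576 = 1226.0 MiB.

1226.0 MiB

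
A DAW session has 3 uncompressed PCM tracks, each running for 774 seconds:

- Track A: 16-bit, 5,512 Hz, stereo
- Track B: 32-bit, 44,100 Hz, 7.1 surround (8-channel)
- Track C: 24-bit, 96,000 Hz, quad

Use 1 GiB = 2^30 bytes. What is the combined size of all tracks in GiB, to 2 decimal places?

1.86 GiB

Track A: 5,512 × 774 × 2 × 2 = 17,065,152 bytes.
Track B: 44,100 × 774 × 4 × 8 = 1,092,268,800 bytes.
Track C: 96,000 × 774 × 3 × 4 = 891,648,000 bytes.
Total = 2,000,981,952 bytes = 1.86 GiB.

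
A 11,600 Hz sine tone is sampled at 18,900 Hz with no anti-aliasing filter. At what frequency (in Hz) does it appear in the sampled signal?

7,300 Hz

Nyquist = 18,900/2 = 9,450 Hz; 11,600 Hz exceeds it.
Alias = |11,600 − 1×18,900| = |11,600 − 18,900| = 7,300 Hz.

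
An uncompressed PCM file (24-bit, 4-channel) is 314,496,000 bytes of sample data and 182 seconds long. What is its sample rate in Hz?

144,000 Hz

Bytes = sample_rate × seconds × bytes_per_sample × channels.
sample_rate = 314,496,000 / (182 × 3 × 4) = 314,496,000 / 2,184 = 144,000 Hz.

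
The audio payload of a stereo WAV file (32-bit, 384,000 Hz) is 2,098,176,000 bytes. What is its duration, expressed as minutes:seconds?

11:23

Byte rate = 384,000 × 4 × 2 = 3,072,000 bytes/s.
Duration = 2,098,176,000 / 3,072,000 = 683 s.
683 s = 11:23.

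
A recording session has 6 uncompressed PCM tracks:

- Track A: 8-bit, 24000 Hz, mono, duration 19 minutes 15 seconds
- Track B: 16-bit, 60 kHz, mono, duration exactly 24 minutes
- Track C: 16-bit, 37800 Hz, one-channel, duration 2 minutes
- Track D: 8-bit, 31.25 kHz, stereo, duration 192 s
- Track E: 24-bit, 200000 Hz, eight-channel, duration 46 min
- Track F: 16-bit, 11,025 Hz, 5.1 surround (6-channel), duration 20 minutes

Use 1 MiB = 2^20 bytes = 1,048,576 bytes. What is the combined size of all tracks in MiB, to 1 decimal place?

Track A: 19 minutes 15 seconds = 1,155 s; 24,000 × 1,155 × 1 × 1 = 27,720,000 bytes.
Track B: exactly 24 minutes = 1,440 s; 60,000 × 1,440 × 2 × 1 = 172,800,000 bytes.
Track C: 2 minutes = 120 s; 37,800 × 120 × 2 × 1 = 9,072,000 bytes.
Track D: 31,250 × 192 × 1 × 2 = 12,000,000 bytes.
Track E: 46 min = 2,760 s; 200,000 × 2,760 × 3 × 8 = 13,248,000,000 bytes.
Track F: 20 minutes = 1,200 s; 11,025 × 1,200 × 2 × 6 = 158,760,000 bytes.
Total = 13,628,352,000 bytes = 12997.0 MiB.

12997.0 MiB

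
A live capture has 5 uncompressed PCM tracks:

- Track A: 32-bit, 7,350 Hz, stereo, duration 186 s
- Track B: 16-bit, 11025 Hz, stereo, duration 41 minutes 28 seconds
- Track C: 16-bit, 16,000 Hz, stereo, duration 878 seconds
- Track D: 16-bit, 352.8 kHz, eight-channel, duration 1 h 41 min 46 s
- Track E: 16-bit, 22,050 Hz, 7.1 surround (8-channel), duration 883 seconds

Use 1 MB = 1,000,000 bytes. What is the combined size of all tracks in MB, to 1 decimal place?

34955.5 MB

Track A: 7,350 × 186 × 4 × 2 = 10,936,800 bytes.
Track B: 41 minutes 28 seconds = 2,488 s; 11,025 × 2,488 × 2 × 2 = 109,720,800 bytes.
Track C: 16,000 × 878 × 2 × 2 = 56,192,000 bytes.
Track D: 1 h 41 min 46 s = 6,106 s; 352,800 × 6,106 × 2 × 8 = 34,467,148,800 bytes.
Track E: 22,050 × 883 × 2 × 8 = 311,522,400 bytes.
Total = 34,955,520,800 bytes = 34955.5 MB.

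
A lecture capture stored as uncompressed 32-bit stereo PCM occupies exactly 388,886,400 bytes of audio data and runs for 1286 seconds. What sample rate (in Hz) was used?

37,800 Hz

Bytes = sample_rate × seconds × bytes_per_sample × channels.
sample_rate = 388,886,400 / (1,286 × 4 × 2) = 388,886,400 / 10,288 = 37,800 Hz.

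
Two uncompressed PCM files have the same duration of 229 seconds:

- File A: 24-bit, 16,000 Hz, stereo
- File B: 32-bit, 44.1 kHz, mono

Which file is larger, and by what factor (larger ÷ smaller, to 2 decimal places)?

File B, by a factor of 1.84

File A: 16,000 × 3 × 2 = 96,000 bytes/s.
File B: 44,100 × 4 × 1 = 176,400 bytes/s.
File B is larger; ratio = 40,395,600 / 21,984,000 = 1.84.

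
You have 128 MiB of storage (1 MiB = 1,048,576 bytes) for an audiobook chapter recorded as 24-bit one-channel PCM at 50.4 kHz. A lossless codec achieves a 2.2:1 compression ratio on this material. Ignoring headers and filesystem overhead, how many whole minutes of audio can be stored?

Uncompressed byte rate = 50,400 × 3 × 1 = 151,200 bytes/s.
After 2.2:1 compression, effective rate ≈ 68727.27 bytes/s.
Capacity = 128 × 1,048,576 = 134,217,728 bytes.
134,217,728 / effective rate ≈ 1952.9 s → 32 minutes.

32 minutes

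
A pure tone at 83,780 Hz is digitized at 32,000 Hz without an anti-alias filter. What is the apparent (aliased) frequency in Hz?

12,220 Hz

Nyquist = 32,000/2 = 16,000 Hz; 83,780 Hz exceeds it.
Alias = |83,780 − 3×32,000| = |83,780 − 96,000| = 12,220 Hz.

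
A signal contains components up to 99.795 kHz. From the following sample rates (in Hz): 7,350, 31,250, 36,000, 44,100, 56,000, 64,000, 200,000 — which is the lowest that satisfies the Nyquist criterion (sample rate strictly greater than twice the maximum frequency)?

Need sample rate > 2 × 99,795 = 199,590 Hz.
Lowest listed rate above 199,590 Hz is 200,000 Hz.

200,000 Hz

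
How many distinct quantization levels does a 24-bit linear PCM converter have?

2^24 = 16,777,216.

16,777,216 levels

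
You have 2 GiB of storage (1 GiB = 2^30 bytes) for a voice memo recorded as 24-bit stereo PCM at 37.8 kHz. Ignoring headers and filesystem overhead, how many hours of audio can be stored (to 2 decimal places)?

2.63 hours

Uncompressed byte rate = 37,800 × 3 × 2 = 226,800 bytes/s.
Capacity = 2 × 1,073,741,824 = 2,147,483,648 bytes.
2,147,483,648 / 226,800 ≈ 9468.62 s → 2.63 hours.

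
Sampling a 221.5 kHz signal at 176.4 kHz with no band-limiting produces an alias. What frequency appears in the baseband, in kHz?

Nyquist = 176,400/2 = 88,200 Hz; 221,500 Hz exceeds it.
Alias = |221,500 − 1×176,400| = |221,500 − 176,400| = 45,100 Hz = 45.1 kHz.

45.1 kHz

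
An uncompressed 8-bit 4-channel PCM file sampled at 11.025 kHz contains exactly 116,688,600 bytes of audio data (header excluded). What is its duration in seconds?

Byte rate = 11,025 × 1 × 4 = 44,100 bytes/s.
Duration = 116,688,600 / 44,100 = 2,646 s.

2,646 seconds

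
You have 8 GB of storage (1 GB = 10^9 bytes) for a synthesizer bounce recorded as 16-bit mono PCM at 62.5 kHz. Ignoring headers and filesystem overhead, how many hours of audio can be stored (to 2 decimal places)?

17.78 hours

Uncompressed byte rate = 62,500 × 2 × 1 = 125,000 bytes/s.
Capacity = 8 × 1,000,000,000 = 8,000,000,000 bytes.
8,000,000,000 / 125,000 ≈ 64000 s → 17.78 hours.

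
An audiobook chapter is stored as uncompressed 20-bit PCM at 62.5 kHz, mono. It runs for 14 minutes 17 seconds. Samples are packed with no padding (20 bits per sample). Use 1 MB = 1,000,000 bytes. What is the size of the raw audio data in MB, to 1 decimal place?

Duration = 14 minutes 17 seconds = 857 s.
Bits = 62,500 × 857 × 20 × 1 = 1,071,250,000 bits = 133,906,250 bytes.
133,906,250 / 1,000,000 = 133.9 MB.

133.9 MB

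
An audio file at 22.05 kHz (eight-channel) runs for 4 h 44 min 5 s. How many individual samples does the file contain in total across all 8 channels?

3,006,738,000 samples

4 h 44 min 5 s = 17,045 s.
22,050 × 17,045 s × 8 ch = 3,006,738,000 samples.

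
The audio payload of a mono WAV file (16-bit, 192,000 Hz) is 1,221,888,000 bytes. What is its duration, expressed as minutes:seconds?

53:02

Byte rate = 192,000 × 2 × 1 = 384,000 bytes/s.
Duration = 1,221,888,000 / 384,000 = 3,182 s.
3,182 s = 53:02.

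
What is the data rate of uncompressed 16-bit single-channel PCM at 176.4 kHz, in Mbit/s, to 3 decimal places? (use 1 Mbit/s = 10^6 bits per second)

2.822 Mbit/s

Bit rate = 176,400 × 16 × 1 = 2,822,400 bits/s.
= 2.822 Mbit/s.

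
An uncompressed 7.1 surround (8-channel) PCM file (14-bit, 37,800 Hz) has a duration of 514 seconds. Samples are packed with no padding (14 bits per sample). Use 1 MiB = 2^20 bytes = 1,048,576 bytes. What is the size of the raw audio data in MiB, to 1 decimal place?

259.4 MiB

Bits = 37,800 × 514 × 14 × 8 = 2,176,070,400 bits = 272,008,800 bytes.
272,008,800 / 1,048,576 = 259.4 MiB.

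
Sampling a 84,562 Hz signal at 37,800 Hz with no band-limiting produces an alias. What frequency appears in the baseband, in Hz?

Nyquist = 37,800/2 = 18,900 Hz; 84,562 Hz exceeds it.
Alias = |84,562 − 2×37,800| = |84,562 − 75,600| = 8,962 Hz.

8,962 Hz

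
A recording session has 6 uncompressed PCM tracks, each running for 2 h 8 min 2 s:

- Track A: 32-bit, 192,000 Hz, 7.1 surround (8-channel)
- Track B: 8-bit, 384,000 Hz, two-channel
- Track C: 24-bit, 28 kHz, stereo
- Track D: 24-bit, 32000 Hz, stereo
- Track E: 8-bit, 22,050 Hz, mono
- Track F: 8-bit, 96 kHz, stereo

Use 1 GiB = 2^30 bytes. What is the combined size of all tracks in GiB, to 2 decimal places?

2 h 8 min 2 s = 7,682 s.
Track A: 192,000 × 7,682 × 4 × 8 = 47,198,208,000 bytes.
Track B: 384,000 × 7,682 × 1 × 2 = 5,899,776,000 bytes.
Track C: 28,000 × 7,682 × 3 × 2 = 1,290,576,000 bytes.
Track D: 32,000 × 7,682 × 3 × 2 = 1,474,944,000 bytes.
Track E: 22,050 × 7,682 × 1 × 1 = 169,388,100 bytes.
Track F: 96,000 × 7,682 × 1 × 2 = 1,474,944,000 bytes.
Total = 57,507,836,100 bytes = 53.56 GiB.

53.56 GiB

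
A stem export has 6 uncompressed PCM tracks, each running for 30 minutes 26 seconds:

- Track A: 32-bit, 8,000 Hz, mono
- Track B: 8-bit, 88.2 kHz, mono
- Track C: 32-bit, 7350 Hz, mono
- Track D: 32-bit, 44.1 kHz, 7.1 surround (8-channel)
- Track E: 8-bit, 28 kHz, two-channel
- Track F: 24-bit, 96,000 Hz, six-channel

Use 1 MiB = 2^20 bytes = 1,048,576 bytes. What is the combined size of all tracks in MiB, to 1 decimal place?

5824.7 MiB

30 minutes 26 seconds = 1,826 s.
Track A: 8,000 × 1,826 × 4 × 1 = 58,432,000 bytes.
Track B: 88,200 × 1,826 × 1 × 1 = 161,053,200 bytes.
Track C: 7,350 × 1,826 × 4 × 1 = 53,684,400 bytes.
Track D: 44,100 × 1,826 × 4 × 8 = 2,576,851,200 bytes.
Track E: 28,000 × 1,826 × 1 × 2 = 102,256,000 bytes.
Track F: 96,000 × 1,826 × 3 × 6 = 3,155,328,000 bytes.
Total = 6,107,604,800 bytes = 5824.7 MiB.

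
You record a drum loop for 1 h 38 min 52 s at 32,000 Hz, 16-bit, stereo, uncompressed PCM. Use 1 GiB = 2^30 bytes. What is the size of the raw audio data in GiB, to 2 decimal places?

0.71 GiB

Duration = 1 h 38 min 52 s = 5,932 s.
Bytes = 32,000 samples/s × 5,932 s × 2 bytes/sample × 2 ch = 759,296,000 bytes.
759,296,000 / 1,073,741,824 = 0.71 GiB.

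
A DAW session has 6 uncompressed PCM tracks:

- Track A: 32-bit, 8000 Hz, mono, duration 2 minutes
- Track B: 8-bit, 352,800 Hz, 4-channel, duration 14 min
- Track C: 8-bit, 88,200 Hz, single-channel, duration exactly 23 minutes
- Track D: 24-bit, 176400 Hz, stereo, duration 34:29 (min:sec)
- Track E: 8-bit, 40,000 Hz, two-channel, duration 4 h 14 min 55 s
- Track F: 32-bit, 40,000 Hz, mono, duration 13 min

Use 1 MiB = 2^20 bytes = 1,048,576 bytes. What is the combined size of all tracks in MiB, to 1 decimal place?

Track A: 2 minutes = 120 s; 8,000 × 120 × 4 × 1 = 3,840,000 bytes.
Track B: 14 min = 840 s; 352,800 × 840 × 1 × 4 = 1,185,408,000 bytes.
Track C: exactly 23 minutes = 1,380 s; 88,200 × 1,380 × 1 × 1 = 121,716,000 bytes.
Track D: 34:29 (min:sec) = 2,069 s; 176,400 × 2,069 × 3 × 2 = 2,189,829,600 bytes.
Track E: 4 h 14 min 55 s = 15,295 s; 40,000 × 15,295 × 1 × 2 = 1,223,600,000 bytes.
Track F: 13 min = 780 s; 40,000 × 780 × 4 × 1 = 124,800,000 bytes.
Total = 4,849,193,600 bytes = 4624.6 MiB.

4624.6 MiB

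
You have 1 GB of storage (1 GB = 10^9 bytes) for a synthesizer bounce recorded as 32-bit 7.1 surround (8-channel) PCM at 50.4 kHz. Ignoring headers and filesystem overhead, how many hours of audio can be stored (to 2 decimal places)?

Uncompressed byte rate = 50,400 × 4 × 8 = 1,612,800 bytes/s.
Capacity = 1 × 1,000,000,000 = 1,000,000,000 bytes.
1,000,000,000 / 1,612,800 ≈ 620.04 s → 0.17 hours.

0.17 hours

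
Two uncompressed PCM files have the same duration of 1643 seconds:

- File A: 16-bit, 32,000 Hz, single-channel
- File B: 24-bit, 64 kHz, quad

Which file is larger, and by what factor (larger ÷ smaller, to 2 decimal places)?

File A: 32,000 × 2 × 1 = 64,000 bytes/s.
File B: 64,000 × 3 × 4 = 768,000 bytes/s.
File B is larger; ratio = 1,261,824,000 / 105,152,000 = 12.00.

File B, by a factor of 12.00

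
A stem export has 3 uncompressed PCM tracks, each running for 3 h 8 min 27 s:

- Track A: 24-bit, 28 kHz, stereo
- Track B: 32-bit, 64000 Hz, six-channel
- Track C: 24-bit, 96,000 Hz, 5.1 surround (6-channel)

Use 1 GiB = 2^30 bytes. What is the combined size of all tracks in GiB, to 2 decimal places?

36.14 GiB

3 h 8 min 27 s = 11,307 s.
Track A: 28,000 × 11,307 × 3 × 2 = 1,899,576,000 bytes.
Track B: 64,000 × 11,307 × 4 × 6 = 17,367,552,000 bytes.
Track C: 96,000 × 11,307 × 3 × 6 = 19,538,496,000 bytes.
Total = 38,805,624,000 bytes = 36.14 GiB.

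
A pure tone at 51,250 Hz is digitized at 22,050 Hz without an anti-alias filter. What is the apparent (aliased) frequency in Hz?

7,150 Hz

Nyquist = 22,050/2 = 11,025 Hz; 51,250 Hz exceeds it.
Alias = |51,250 − 2×22,050| = |51,250 − 44,100| = 7,150 Hz.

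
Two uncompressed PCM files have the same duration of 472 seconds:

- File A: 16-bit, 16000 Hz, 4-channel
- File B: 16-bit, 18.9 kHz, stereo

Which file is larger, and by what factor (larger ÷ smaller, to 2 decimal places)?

File A: 16,000 × 2 × 4 = 128,000 bytes/s.
File B: 18,900 × 2 × 2 = 75,600 bytes/s.
File A is larger; ratio = 60,416,000 / 35,683,200 = 1.69.

File A, by a factor of 1.69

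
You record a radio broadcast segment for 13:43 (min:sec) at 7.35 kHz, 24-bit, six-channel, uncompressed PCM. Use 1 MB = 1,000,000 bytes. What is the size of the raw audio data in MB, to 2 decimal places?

108.88 MB

Duration = 13:43 (min:sec) = 823 s.
Bytes = 7,350 samples/s × 823 s × 3 bytes/sample × 6 ch = 108,882,900 bytes.
108,882,900 / 1,000,000 = 108.88 MB.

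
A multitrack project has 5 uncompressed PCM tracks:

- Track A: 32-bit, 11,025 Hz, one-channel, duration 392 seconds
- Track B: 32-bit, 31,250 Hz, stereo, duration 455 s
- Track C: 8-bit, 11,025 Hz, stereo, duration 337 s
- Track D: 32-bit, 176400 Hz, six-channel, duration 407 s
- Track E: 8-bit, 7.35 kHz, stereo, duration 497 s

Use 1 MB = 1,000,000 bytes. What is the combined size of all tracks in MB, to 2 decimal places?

1868.85 MB

Track A: 11,025 × 392 × 4 × 1 = 17,287,200 bytes.
Track B: 31,250 × 455 × 4 × 2 = 113,750,000 bytes.
Track C: 11,025 × 337 × 1 × 2 = 7,430,850 bytes.
Track D: 176,400 × 407 × 4 × 6 = 1,723,075,200 bytes.
Track E: 7,350 × 497 × 1 × 2 = 7,305,900 bytes.
Total = 1,868,849,150 bytes = 1868.85 MB.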